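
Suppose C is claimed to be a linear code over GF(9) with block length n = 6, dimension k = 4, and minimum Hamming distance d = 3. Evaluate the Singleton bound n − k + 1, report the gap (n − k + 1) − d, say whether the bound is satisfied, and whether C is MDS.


Singleton RHS = n − k + 1 = 3, slack = 0, bound satisfied, MDS.

Singleton bound: d ≤ n − k + 1.
Here n = 6, k = 4, so n − k + 1 = 3.
Given d = 3, check d ≤ 3: YES.
Slack = (n − k + 1) − d = 0.
The code is MDS (slack = 0).
Description: the claimed parameters are [6, 4, 3]_9; such a code would be MDS (meets Singleton bound).


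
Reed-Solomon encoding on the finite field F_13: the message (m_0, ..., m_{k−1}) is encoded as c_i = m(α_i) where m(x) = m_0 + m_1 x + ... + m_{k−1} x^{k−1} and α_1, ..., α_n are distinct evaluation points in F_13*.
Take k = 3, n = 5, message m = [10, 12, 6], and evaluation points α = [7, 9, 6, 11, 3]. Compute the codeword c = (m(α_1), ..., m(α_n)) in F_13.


c = [11, 6, 12, 10, 9]

Message polynomial: m(x) = 10 + 12·x + 6·x^2 (mod 13).
For each evaluation point α_i, compute m(α_i) mod 13:
  α_1 = 7: Horner steps 6 → 2 → 11, so m(7) = 11.
  α_2 = 9: Horner steps 6 → 1 → 6, so m(9) = 6.
  α_3 = 6: Horner steps 6 → 9 → 12, so m(6) = 12.
  α_4 = 11: Horner steps 6 → 0 → 10, so m(11) = 10.
  α_5 = 3: Horner steps 6 → 4 → 9, so m(3) = 9.
Codeword c = [11, 6, 12, 10, 9] ∈ F_13^5.


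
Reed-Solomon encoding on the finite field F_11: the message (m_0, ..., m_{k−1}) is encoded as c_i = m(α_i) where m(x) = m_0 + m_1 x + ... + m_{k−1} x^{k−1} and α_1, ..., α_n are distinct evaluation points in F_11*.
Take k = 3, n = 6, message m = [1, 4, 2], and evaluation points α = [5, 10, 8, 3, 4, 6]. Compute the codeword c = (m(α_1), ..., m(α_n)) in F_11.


c = [5, 10, 7, 9, 5, 9]

Message polynomial: m(x) = 1 + 4·x + 2·x^2 (mod 11).
For each evaluation point α_i, compute m(α_i) mod 11:
  α_1 = 5: Horner steps 2 → 3 → 5, so m(5) = 5.
  α_2 = 10: Horner steps 2 → 2 → 10, so m(10) = 10.
  α_3 = 8: Horner steps 2 → 9 → 7, so m(8) = 7.
  α_4 = 3: Horner steps 2 → 10 → 9, so m(3) = 9.
  α_5 = 4: Horner steps 2 → 1 → 5, so m(4) = 5.
  α_6 = 6: Horner steps 2 → 5 → 9, so m(6) = 9.
Codeword c = [5, 10, 7, 9, 5, 9] ∈ F_11^6.


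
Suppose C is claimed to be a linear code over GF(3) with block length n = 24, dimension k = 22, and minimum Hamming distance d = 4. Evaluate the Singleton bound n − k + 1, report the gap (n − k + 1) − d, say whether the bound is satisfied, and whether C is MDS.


Singleton RHS = n − k + 1 = 3, slack = -1, bound violated (no such code; not MDS).

Singleton bound: d ≤ n − k + 1.
Here n = 24, k = 22, so n − k + 1 = 3.
Given d = 4, check d ≤ 3: NO.
Slack = (n − k + 1) − d = -1.
The slack is negative: d = 4 exceeds n − k + 1 = 3 by 1, so the Singleton bound is violated and no linear [24, 22, 4]_3 code can exist. In particular it is not MDS (MDS requires d = n − k + 1 exactly).
Description: the claimed parameters are [24, 22, 4]_3; such a code would be impossible (violates the Singleton bound).


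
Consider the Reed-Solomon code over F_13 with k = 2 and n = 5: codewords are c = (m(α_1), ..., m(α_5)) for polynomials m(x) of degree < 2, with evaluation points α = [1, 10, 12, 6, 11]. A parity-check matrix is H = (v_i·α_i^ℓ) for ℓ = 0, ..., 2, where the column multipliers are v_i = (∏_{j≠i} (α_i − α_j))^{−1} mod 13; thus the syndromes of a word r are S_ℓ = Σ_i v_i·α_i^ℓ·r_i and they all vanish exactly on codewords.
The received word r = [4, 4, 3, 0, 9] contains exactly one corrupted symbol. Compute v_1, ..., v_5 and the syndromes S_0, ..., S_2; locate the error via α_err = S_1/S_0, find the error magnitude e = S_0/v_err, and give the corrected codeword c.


S = (4, 1, 10), error at position 2, error magnitude e = 2, c = [4, 2, 3, 0, 9].

Step 1: column multipliers v_i = (∏_{j≠i}(α_i − α_j))^{−1} mod 13.
  i = 1 (α = 1): (1−10)(1−12)(1−6)(1−11) = (−9)·(−11)·(−5)·(−10) = 4950 ≡ 10, so v_1 = 10^{−1} = 4 (mod 13).
  i = 2 (α = 10): (10−1)(10−12)(10−6)(10−11) = 9·(−2)·4·(−1) = 72 ≡ 7, so v_2 = 7^{−1} = 2 (mod 13).
  i = 3 (α = 12): (12−1)(12−10)(12−6)(12−11) = 11·2·6·1 = 132 ≡ 2, so v_3 = 2^{−1} = 7 (mod 13).
  i = 4 (α = 6): (6−1)(6−10)(6−12)(6−11) = 5·(−4)·(−6)·(−5) = −600 ≡ 11, so v_4 = 11^{−1} = 6 (mod 13).
  i = 5 (α = 11): (11−1)(11−10)(11−12)(11−6) = 10·1·(−1)·5 = −50 ≡ 2, so v_5 = 2^{−1} = 7 (mod 13).
  v = [4, 2, 7, 6, 7].
Step 2: syndromes of r = [4, 4, 3, 0, 9] (all sums mod 13).
  S_0 = Σ v_i r_i = 4·4 + 2·4 + 7·3 + 6·0 + 7·9 = 108 ≡ 4.
  S_1 = Σ v_i α_i r_i = 4·1·4 + 2·10·4 + 7·12·3 + 6·6·0 + 7·11·9 = 1041 ≡ 1.
  α_i^2 mod 13 = [1, 9, 1, 10, 4].
  S_2 = Σ v_i α_i^2 r_i = 4·1·4 + 2·9·4 + 7·1·3 + 6·10·0 + 7·4·9 = 361 ≡ 10.
  S = (4, 1, 10) ≠ 0, so r is not a codeword (an error is present).
Step 3: locate the error. For a single error e at position i, S_ℓ = v_i·e·α_i^ℓ, so α_err = S_1/S_0.
  S_0^{−1} = 4^{−1} = 10 (mod 13), so α_err = 1·10 = 10 ≡ 10 = α_2. Error position i = 2.
  Consistency check: S_2/S_1 = 10·1 = 10 ≡ 10 = α_err ✓ (single-error assumption holds).
Step 4: error magnitude e = S_0/v_2 = S_0·∏_{j≠2}(α_2 − α_j) = 4·7 = 28 ≡ 2 (mod 13).
Step 5: correct position 2: c_2 = r_2 − e = 4 − 2 ≡ 2 (mod 13). Hence c = [4, 2, 3, 0, 9].
  Check: interpolating c through the α_i gives m(x) = 10 + 7·x (degree < 2) with m(α_i) = c_i for every i, so c is indeed a codeword.


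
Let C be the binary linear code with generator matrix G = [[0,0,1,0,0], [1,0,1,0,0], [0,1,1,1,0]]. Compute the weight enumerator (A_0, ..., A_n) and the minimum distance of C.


Weight distribution: A_0 = 1, A_1 = 2, A_2 = 2, A_3 = 2, A_4 = 1. Minimum distance d = 1.

Enumerate all 2^3 = 8 messages m ∈ F_2^3.
For each, compute codeword c = mG in F_2^5, then tally its weight.
  m = 000 → c = 00000, weight = 0.
  m = 100 → c = 00100, weight = 1.
  m = 010 → c = 10100, weight = 2.
  m = 110 → c = 10000, weight = 1.
  m = 001 → c = 01110, weight = 3.
  m = 101 → c = 01010, weight = 2.
  m = 011 → c = 11010, weight = 3.
  m = 111 → c = 11110, weight = 4.
Tally weights:
  weight 0: 1 codewords.
  weight 1: 2 codewords.
  weight 2: 2 codewords.
  weight 3: 2 codewords.
  weight 4: 1 codewords.
Minimum distance d = smallest w > 0 with A_w > 0 = 1.
Sanity: Σ A_w = 8 = 2^3 = 8 ✓.


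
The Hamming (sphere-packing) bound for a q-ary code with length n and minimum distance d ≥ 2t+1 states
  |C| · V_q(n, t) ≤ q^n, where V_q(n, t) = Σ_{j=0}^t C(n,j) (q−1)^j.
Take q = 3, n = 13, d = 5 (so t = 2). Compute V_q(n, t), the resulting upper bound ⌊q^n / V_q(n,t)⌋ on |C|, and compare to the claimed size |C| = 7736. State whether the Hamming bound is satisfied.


V_q(n, t) = 339, q^n = 1594323, Hamming bound = 4703, |C| = 7736 > bound (violated).

Step 1: Compute V_q(n, t) = Σ_{j=0}^2 C(n, j) (q−1)^j.
  j = 0: C(13,0)·(2)^0 = 1·1 = 1.
  j = 1: C(13,1)·(2)^1 = 13·2 = 26.
  j = 2: C(13,2)·(2)^2 = 78·4 = 312.
  V_q(n, t) = 1 + 26 + 312 = 339.
Step 2: q^n = 3^13 = 1594323.
Step 3: Hamming bound ⌊q^n / V_q(n,t)⌋ = ⌊1594323/339⌋ = 4703.
Step 4: Compare |C| = 7736 to 4703: violated.
The claimed |C| lies above the Hamming bound, so no 3-ary code of length 13 with d ≥ 5 can have 7736 codewords.


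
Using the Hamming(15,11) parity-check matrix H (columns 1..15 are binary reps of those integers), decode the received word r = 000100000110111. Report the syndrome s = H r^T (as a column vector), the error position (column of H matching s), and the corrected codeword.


s = (1, 0, 0, 1)^T, error position = 9, corrected codeword c = 000100001110111

Compute s = H r^T mod 2 one row at a time:
  s_1 = 0 + 0 + 1 + 1 + 0 + 1 + 1 + 1 = 5 ≡ 1 (mod 2).
  s_2 = 1 + 0 + 0 + 0 + 0 + 1 + 1 + 1 = 4 ≡ 0 (mod 2).
  s_3 = 0 + 0 + 0 + 0 + 1 + 1 + 1 + 1 = 4 ≡ 0 (mod 2).
  s_4 = 0 + 0 + 0 + 0 + 0 + 1 + 1 + 1 = 3 ≡ 1 (mod 2).
s = (1, 0, 0, 1)^T — this equals column 9 of H (binary 1001), so error is at position 9.
Correct: flip bit 9 of r = 000100000110111 to get c = 000100001110111.


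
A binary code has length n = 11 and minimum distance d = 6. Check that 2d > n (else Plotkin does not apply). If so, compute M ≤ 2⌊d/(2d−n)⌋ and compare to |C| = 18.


Plotkin bound M ≤ 12; given |C| = 18 > bound (violated).

Check applicability: 2d = 12, n = 11.
2d − n = 1 > 0, so Plotkin applies.
Compute d/(2d−n) = 6/1 ≈ 6.0000.
⌊d/(2d−n)⌋ = 6.
Plotkin bound: M ≤ 2·6 = 12.
Given |C| = 18, check: VIOLATED.
This |C| is above the Plotkin bound, so no binary code with n = 11, d = 6 and 18 codewords exists.


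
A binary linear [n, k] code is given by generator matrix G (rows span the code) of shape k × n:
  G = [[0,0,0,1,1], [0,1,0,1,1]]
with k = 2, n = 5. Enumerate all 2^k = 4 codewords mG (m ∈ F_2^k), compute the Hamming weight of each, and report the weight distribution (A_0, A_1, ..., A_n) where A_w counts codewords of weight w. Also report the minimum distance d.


Weight distribution: A_0 = 1, A_1 = 1, A_2 = 1, A_3 = 1. Minimum distance d = 1.

Enumerate all 2^2 = 4 messages m ∈ F_2^2.
For each, compute codeword c = mG in F_2^5, then tally its weight.
  m = 00 → c = 00000, weight = 0.
  m = 10 → c = 00011, weight = 2.
  m = 01 → c = 01011, weight = 3.
  m = 11 → c = 01000, weight = 1.
Tally weights:
  weight 0: 1 codewords.
  weight 1: 1 codewords.
  weight 2: 1 codewords.
  weight 3: 1 codewords.
Minimum distance d = smallest w > 0 with A_w > 0 = 1.
Sanity: Σ A_w = 4 = 2^2 = 4 ✓.


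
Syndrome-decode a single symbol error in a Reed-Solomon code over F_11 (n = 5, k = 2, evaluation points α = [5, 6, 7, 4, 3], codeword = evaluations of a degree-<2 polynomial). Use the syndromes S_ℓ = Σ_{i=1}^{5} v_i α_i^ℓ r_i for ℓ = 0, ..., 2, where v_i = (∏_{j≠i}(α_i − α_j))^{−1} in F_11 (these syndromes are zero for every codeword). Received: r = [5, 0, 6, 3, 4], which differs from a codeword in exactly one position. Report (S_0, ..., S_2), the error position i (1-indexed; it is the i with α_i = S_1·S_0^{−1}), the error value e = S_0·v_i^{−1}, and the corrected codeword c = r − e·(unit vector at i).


S = (3, 1, 4), error at position 4, error magnitude e = 4, c = [5, 0, 6, 10, 4].

Step 1: column multipliers v_i = (∏_{j≠i}(α_i − α_j))^{−1} mod 11.
  i = 1 (α = 5): (5−6)(5−7)(5−4)(5−3) = (−1)·(−2)·1·2 = 4 ≡ 4, so v_1 = 4^{−1} = 3 (mod 11).
  i = 2 (α = 6): (6−5)(6−7)(6−4)(6−3) = 1·(−1)·2·3 = −6 ≡ 5, so v_2 = 5^{−1} = 9 (mod 11).
  i = 3 (α = 7): (7−5)(7−6)(7−4)(7−3) = 2·1·3·4 = 24 ≡ 2, so v_3 = 2^{−1} = 6 (mod 11).
  i = 4 (α = 4): (4−5)(4−6)(4−7)(4−3) = (−1)·(−2)·(−3)·1 = −6 ≡ 5, so v_4 = 5^{−1} = 9 (mod 11).
  i = 5 (α = 3): (3−5)(3−6)(3−7)(3−4) = (−2)·(−3)·(−4)·(−1) = 24 ≡ 2, so v_5 = 2^{−1} = 6 (mod 11).
  v = [3, 9, 6, 9, 6].
Step 2: syndromes of r = [5, 0, 6, 3, 4] (all sums mod 11).
  S_0 = Σ v_i r_i = 3·5 + 9·0 + 6·6 + 9·3 + 6·4 = 102 ≡ 3.
  S_1 = Σ v_i α_i r_i = 3·5·5 + 9·6·0 + 6·7·6 + 9·4·3 + 6·3·4 = 507 ≡ 1.
  α_i^2 mod 11 = [3, 3, 5, 5, 9].
  S_2 = Σ v_i α_i^2 r_i = 3·3·5 + 9·3·0 + 6·5·6 + 9·5·3 + 6·9·4 = 576 ≡ 4.
  S = (3, 1, 4) ≠ 0, so r is not a codeword (an error is present).
Step 3: locate the error. For a single error e at position i, S_ℓ = v_i·e·α_i^ℓ, so α_err = S_1/S_0.
  S_0^{−1} = 3^{−1} = 4 (mod 11), so α_err = 1·4 = 4 ≡ 4 = α_4. Error position i = 4.
  Consistency check: S_2/S_1 = 4·1 = 4 ≡ 4 = α_err ✓ (single-error assumption holds).
Step 4: error magnitude e = S_0/v_4 = S_0·∏_{j≠4}(α_4 − α_j) = 3·5 = 15 ≡ 4 (mod 11).
Step 5: correct position 4: c_4 = r_4 − e = 3 − 4 ≡ 10 (mod 11). Hence c = [5, 0, 6, 10, 4].
  Check: interpolating c through the α_i gives m(x) = 8 + 6·x (degree < 2) with m(α_i) = c_i for every i, so c is indeed a codeword.


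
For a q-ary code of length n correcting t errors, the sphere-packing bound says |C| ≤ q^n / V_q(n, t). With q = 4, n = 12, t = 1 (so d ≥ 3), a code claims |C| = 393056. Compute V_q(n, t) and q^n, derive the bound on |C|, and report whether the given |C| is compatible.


V_q(n, t) = 37, q^n = 16777216, Hamming bound = 453438, |C| = 393056 ≤ bound (satisfied).

Step 1: Compute V_q(n, t) = Σ_{j=0}^1 C(n, j) (q−1)^j.
  j = 0: C(12,0)·(3)^0 = 1·1 = 1.
  j = 1: C(12,1)·(3)^1 = 12·3 = 36.
  V_q(n, t) = 1 + 36 = 37.
Step 2: q^n = 4^12 = 16777216.
Step 3: Hamming bound ⌊q^n / V_q(n,t)⌋ = ⌊16777216/37⌋ = 453438.
Step 4: Compare |C| = 393056 to 453438: satisfied.
The claimed |C| lies below the Hamming bound.


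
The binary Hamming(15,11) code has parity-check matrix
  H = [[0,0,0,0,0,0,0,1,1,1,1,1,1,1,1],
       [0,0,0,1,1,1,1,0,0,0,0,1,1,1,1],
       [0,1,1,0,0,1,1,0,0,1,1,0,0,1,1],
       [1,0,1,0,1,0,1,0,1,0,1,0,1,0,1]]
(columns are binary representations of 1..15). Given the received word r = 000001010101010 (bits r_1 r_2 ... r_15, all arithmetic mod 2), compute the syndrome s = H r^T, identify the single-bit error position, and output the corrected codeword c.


s = (0, 1, 1, 0)^T, error position = 6, corrected codeword c = 000000010101010

Compute s = H r^T mod 2 one row at a time:
  s_1 = 1 + 0 + 1 + 0 + 1 + 0 + 1 + 0 = 4 ≡ 0 (mod 2).
  s_2 = 0 + 0 + 1 + 0 + 1 + 0 + 1 + 0 = 3 ≡ 1 (mod 2).
  s_3 = 0 + 0 + 1 + 0 + 1 + 0 + 1 + 0 = 3 ≡ 1 (mod 2).
  s_4 = 0 + 0 + 0 + 0 + 0 + 0 + 0 + 0 = 0 ≡ 0 (mod 2).
s = (0, 1, 1, 0)^T — this equals column 6 of H (binary 0110), so error is at position 6.
Correct: flip bit 6 of r = 000001010101010 to get c = 000000010101010.


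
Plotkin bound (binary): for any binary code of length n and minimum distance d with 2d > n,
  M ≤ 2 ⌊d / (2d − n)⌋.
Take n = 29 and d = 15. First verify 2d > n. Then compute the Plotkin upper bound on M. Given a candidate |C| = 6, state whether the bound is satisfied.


Plotkin bound M ≤ 30; given |C| = 6 ≤ bound (satisfied).

Check applicability: 2d = 30, n = 29.
2d − n = 1 > 0, so Plotkin applies.
Compute d/(2d−n) = 15/1 ≈ 15.0000.
⌊d/(2d−n)⌋ = 15.
Plotkin bound: M ≤ 2·15 = 30.
Given |C| = 6, check: satisfied.
This |C| is below the Plotkin bound.


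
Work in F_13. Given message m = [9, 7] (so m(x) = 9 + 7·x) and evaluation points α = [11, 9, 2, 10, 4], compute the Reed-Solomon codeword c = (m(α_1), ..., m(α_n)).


c = [8, 7, 10, 1, 11]

Message polynomial: m(x) = 9 + 7·x (mod 13).
For each evaluation point α_i, compute m(α_i) mod 13:
  α_1 = 11: Horner steps 7 → 8, so m(11) = 8.
  α_2 = 9: Horner steps 7 → 7, so m(9) = 7.
  α_3 = 2: Horner steps 7 → 10, so m(2) = 10.
  α_4 = 10: Horner steps 7 → 1, so m(10) = 1.
  α_5 = 4: Horner steps 7 → 11, so m(4) = 11.
Codeword c = [8, 7, 10, 1, 11] ∈ F_13^5.


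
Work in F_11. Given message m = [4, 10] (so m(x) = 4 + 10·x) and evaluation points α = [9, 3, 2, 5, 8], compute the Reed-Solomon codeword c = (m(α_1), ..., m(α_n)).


c = [6, 1, 2, 10, 7]

Message polynomial: m(x) = 4 + 10·x (mod 11).
For each evaluation point α_i, compute m(α_i) mod 11:
  α_1 = 9: Horner steps 10 → 6, so m(9) = 6.
  α_2 = 3: Horner steps 10 → 1, so m(3) = 1.
  α_3 = 2: Horner steps 10 → 2, so m(2) = 2.
  α_4 = 5: Horner steps 10 → 10, so m(5) = 10.
  α_5 = 8: Horner steps 10 → 7, so m(8) = 7.
Codeword c = [6, 1, 2, 10, 7] ∈ F_11^5.


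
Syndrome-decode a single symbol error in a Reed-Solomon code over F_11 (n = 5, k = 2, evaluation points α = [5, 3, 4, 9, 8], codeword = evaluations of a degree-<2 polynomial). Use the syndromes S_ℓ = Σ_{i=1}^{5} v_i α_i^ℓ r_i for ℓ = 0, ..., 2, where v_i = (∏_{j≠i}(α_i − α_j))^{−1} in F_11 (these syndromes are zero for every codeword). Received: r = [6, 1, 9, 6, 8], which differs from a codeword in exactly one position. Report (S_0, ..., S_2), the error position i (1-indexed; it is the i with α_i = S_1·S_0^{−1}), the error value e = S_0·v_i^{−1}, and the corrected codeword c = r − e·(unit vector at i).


S = (10, 2, 7), error at position 4, error magnitude e = 1, c = [6, 1, 9, 5, 8].

Step 1: column multipliers v_i = (∏_{j≠i}(α_i − α_j))^{−1} mod 11.
  i = 1 (α = 5): (5−3)(5−4)(5−9)(5−8) = 2·1·(−4)·(−3) = 24 ≡ 2, so v_1 = 2^{−1} = 6 (mod 11).
  i = 2 (α = 3): (3−5)(3−4)(3−9)(3−8) = (−2)·(−1)·(−6)·(−5) = 60 ≡ 5, so v_2 = 5^{−1} = 9 (mod 11).
  i = 3 (α = 4): (4−5)(4−3)(4−9)(4−8) = (−1)·1·(−5)·(−4) = −20 ≡ 2, so v_3 = 2^{−1} = 6 (mod 11).
  i = 4 (α = 9): (9−5)(9−3)(9−4)(9−8) = 4·6·5·1 = 120 ≡ 10, so v_4 = 10^{−1} = 10 (mod 11).
  i = 5 (α = 8): (8−5)(8−3)(8−4)(8−9) = 3·5·4·(−1) = −60 ≡ 6, so v_5 = 6^{−1} = 2 (mod 11).
  v = [6, 9, 6, 10, 2].
Step 2: syndromes of r = [6, 1, 9, 6, 8] (all sums mod 11).
  S_0 = Σ v_i r_i = 6·6 + 9·1 + 6·9 + 10·6 + 2·8 = 175 ≡ 10.
  S_1 = Σ v_i α_i r_i = 6·5·6 + 9·3·1 + 6·4·9 + 10·9·6 + 2·8·8 = 1091 ≡ 2.
  α_i^2 mod 11 = [3, 9, 5, 4, 9].
  S_2 = Σ v_i α_i^2 r_i = 6·3·6 + 9·9·1 + 6·5·9 + 10·4·6 + 2·9·8 = 843 ≡ 7.
  S = (10, 2, 7) ≠ 0, so r is not a codeword (an error is present).
Step 3: locate the error. For a single error e at position i, S_ℓ = v_i·e·α_i^ℓ, so α_err = S_1/S_0.
  S_0^{−1} = 10^{−1} = 10 (mod 11), so α_err = 2·10 = 20 ≡ 9 = α_4. Error position i = 4.
  Consistency check: S_2/S_1 = 7·6 = 42 ≡ 9 = α_err ✓ (single-error assumption holds).
Step 4: error magnitude e = S_0/v_4 = S_0·∏_{j≠4}(α_4 − α_j) = 10·10 = 100 ≡ 1 (mod 11).
Step 5: correct position 4: c_4 = r_4 − e = 6 − 1 ≡ 5 (mod 11). Hence c = [6, 1, 9, 5, 8].
  Check: interpolating c through the α_i gives m(x) = 10 + 8·x (degree < 2) with m(α_i) = c_i for every i, so c is indeed a codeword.


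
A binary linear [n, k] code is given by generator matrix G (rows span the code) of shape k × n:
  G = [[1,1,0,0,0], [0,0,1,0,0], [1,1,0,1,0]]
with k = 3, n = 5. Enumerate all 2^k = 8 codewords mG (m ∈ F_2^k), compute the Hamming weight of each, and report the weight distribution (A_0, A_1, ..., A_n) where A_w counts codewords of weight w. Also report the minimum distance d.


Weight distribution: A_0 = 1, A_1 = 2, A_2 = 2, A_3 = 2, A_4 = 1. Minimum distance d = 1.

Enumerate all 2^3 = 8 messages m ∈ F_2^3.
For each, compute codeword c = mG in F_2^5, then tally its weight.
  m = 000 → c = 00000, weight = 0.
  m = 100 → c = 11000, weight = 2.
  m = 010 → c = 00100, weight = 1.
  m = 110 → c = 11100, weight = 3.
  m = 001 → c = 11010, weight = 3.
  m = 101 → c = 00010, weight = 1.
  m = 011 → c = 11110, weight = 4.
  m = 111 → c = 00110, weight = 2.
Tally weights:
  weight 0: 1 codewords.
  weight 1: 2 codewords.
  weight 2: 2 codewords.
  weight 3: 2 codewords.
  weight 4: 1 codewords.
Minimum distance d = smallest w > 0 with A_w > 0 = 1.
Sanity: Σ A_w = 8 = 2^3 = 8 ✓.


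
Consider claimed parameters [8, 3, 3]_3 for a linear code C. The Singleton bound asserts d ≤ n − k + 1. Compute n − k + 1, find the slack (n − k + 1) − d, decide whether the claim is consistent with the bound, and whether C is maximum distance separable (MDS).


Singleton RHS = n − k + 1 = 6, slack = 3, bound satisfied, not MDS.

Singleton bound: d ≤ n − k + 1.
Here n = 8, k = 3, so n − k + 1 = 6.
Given d = 3, check d ≤ 6: YES.
Slack = (n − k + 1) − d = 3.
The code is NOT MDS (slack = 3 > 0).
Description: the claimed parameters are [8, 3, 3]_3; such a code would be non-MDS.


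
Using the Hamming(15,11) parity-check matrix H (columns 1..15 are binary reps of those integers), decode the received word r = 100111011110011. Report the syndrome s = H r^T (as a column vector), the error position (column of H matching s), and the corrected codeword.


s = (0, 1, 1, 1)^T, error position = 7, corrected codeword c = 100111111110011

Compute s = H r^T mod 2 one row at a time:
  s_1 = 1 + 1 + 1 + 1 + 0 + 0 + 1 + 1 = 6 ≡ 0 (mod 2).
  s_2 = 1 + 1 + 1 + 0 + 0 + 0 + 1 + 1 = 5 ≡ 1 (mod 2).
  s_3 = 0 + 0 + 1 + 0 + 1 + 1 + 1 + 1 = 5 ≡ 1 (mod 2).
  s_4 = 1 + 0 + 1 + 0 + 1 + 1 + 0 + 1 = 5 ≡ 1 (mod 2).
s = (0, 1, 1, 1)^T — this equals column 7 of H (binary 0111), so error is at position 7.
Correct: flip bit 7 of r = 100111011110011 to get c = 100111111110011.


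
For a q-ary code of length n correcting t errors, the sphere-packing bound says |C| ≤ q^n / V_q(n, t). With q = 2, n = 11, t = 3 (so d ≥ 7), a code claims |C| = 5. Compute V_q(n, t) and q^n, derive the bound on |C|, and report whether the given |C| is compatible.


V_q(n, t) = 232, q^n = 2048, Hamming bound = 8, |C| = 5 ≤ bound (satisfied).

Step 1: Compute V_q(n, t) = Σ_{j=0}^3 C(n, j) (q−1)^j.
  j = 0: C(11,0)·(1)^0 = 1·1 = 1.
  j = 1: C(11,1)·(1)^1 = 11·1 = 11.
  j = 2: C(11,2)·(1)^2 = 55·1 = 55.
  j = 3: C(11,3)·(1)^3 = 165·1 = 165.
  V_q(n, t) = 1 + 11 + 55 + 165 = 232.
Step 2: q^n = 2^11 = 2048.
Step 3: Hamming bound ⌊q^n / V_q(n,t)⌋ = ⌊2048/232⌋ = 8.
Step 4: Compare |C| = 5 to 8: satisfied.
The claimed |C| lies below the Hamming bound.


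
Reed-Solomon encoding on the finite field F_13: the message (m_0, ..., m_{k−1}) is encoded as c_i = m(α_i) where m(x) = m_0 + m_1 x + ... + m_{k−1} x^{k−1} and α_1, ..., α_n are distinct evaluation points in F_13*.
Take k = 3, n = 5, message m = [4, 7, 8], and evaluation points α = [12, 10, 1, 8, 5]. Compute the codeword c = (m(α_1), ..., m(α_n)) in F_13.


c = [5, 3, 6, 0, 5]

Message polynomial: m(x) = 4 + 7·x + 8·x^2 (mod 13).
For each evaluation point α_i, compute m(α_i) mod 13:
  α_1 = 12: Horner steps 8 → 12 → 5, so m(12) = 5.
  α_2 = 10: Horner steps 8 → 9 → 3, so m(10) = 3.
  α_3 = 1: Horner steps 8 → 2 → 6, so m(1) = 6.
  α_4 = 8: Horner steps 8 → 6 → 0, so m(8) = 0.
  α_5 = 5: Horner steps 8 → 8 → 5, so m(5) = 5.
Codeword c = [5, 3, 6, 0, 5] ∈ F_13^5.


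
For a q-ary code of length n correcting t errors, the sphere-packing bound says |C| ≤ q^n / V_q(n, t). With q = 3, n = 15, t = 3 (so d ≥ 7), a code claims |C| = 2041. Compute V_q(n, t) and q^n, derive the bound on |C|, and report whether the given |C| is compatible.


V_q(n, t) = 4091, q^n = 14348907, Hamming bound = 3507, |C| = 2041 ≤ bound (satisfied).

Step 1: Compute V_q(n, t) = Σ_{j=0}^3 C(n, j) (q−1)^j.
  j = 0: C(15,0)·(2)^0 = 1·1 = 1.
  j = 1: C(15,1)·(2)^1 = 15·2 = 30.
  j = 2: C(15,2)·(2)^2 = 105·4 = 420.
  j = 3: C(15,3)·(2)^3 = 455·8 = 3640.
  V_q(n, t) = 1 + 30 + 420 + 3640 = 4091.
Step 2: q^n = 3^15 = 14348907.
Step 3: Hamming bound ⌊q^n / V_q(n,t)⌋ = ⌊14348907/4091⌋ = 3507.
Step 4: Compare |C| = 2041 to 3507: satisfied.
The claimed |C| lies below the Hamming bound.


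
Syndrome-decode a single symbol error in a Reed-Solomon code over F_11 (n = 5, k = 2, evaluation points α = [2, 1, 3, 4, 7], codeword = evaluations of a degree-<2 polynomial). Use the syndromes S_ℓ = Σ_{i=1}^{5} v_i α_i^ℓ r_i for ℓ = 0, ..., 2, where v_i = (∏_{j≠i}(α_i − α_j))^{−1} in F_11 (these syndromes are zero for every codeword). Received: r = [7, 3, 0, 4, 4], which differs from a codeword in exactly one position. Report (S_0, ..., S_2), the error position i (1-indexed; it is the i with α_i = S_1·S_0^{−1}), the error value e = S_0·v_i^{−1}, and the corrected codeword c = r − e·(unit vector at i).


S = (4, 6, 9), error at position 5, error magnitude e = 10, c = [7, 3, 0, 4, 5].

Step 1: column multipliers v_i = (∏_{j≠i}(α_i − α_j))^{−1} mod 11.
  i = 1 (α = 2): (2−1)(2−3)(2−4)(2−7) = 1·(−1)·(−2)·(−5) = −10 ≡ 1, so v_1 = 1^{−1} = 1 (mod 11).
  i = 2 (α = 1): (1−2)(1−3)(1−4)(1−7) = (−1)·(−2)·(−3)·(−6) = 36 ≡ 3, so v_2 = 3^{−1} = 4 (mod 11).
  i = 3 (α = 3): (3−2)(3−1)(3−4)(3−7) = 1·2·(−1)·(−4) = 8 ≡ 8, so v_3 = 8^{−1} = 7 (mod 11).
  i = 4 (α = 4): (4−2)(4−1)(4−3)(4−7) = 2·3·1·(−3) = −18 ≡ 4, so v_4 = 4^{−1} = 3 (mod 11).
  i = 5 (α = 7): (7−2)(7−1)(7−3)(7−4) = 5·6·4·3 = 360 ≡ 8, so v_5 = 8^{−1} = 7 (mod 11).
  v = [1, 4, 7, 3, 7].
Step 2: syndromes of r = [7, 3, 0, 4, 4] (all sums mod 11).
  S_0 = Σ v_i r_i = 1·7 + 4·3 + 7·0 + 3·4 + 7·4 = 59 ≡ 4.
  S_1 = Σ v_i α_i r_i = 1·2·7 + 4·1·3 + 7·3·0 + 3·4·4 + 7·7·4 = 270 ≡ 6.
  α_i^2 mod 11 = [4, 1, 9, 5, 5].
  S_2 = Σ v_i α_i^2 r_i = 1·4·7 + 4·1·3 + 7·9·0 + 3·5·4 + 7·5·4 = 240 ≡ 9.
  S = (4, 6, 9) ≠ 0, so r is not a codeword (an error is present).
Step 3: locate the error. For a single error e at position i, S_ℓ = v_i·e·α_i^ℓ, so α_err = S_1/S_0.
  S_0^{−1} = 4^{−1} = 3 (mod 11), so α_err = 6·3 = 18 ≡ 7 = α_5. Error position i = 5.
  Consistency check: S_2/S_1 = 9·2 = 18 ≡ 7 = α_err ✓ (single-error assumption holds).
Step 4: error magnitude e = S_0/v_5 = S_0·∏_{j≠5}(α_5 − α_j) = 4·8 = 32 ≡ 10 (mod 11).
Step 5: correct position 5: c_5 = r_5 − e = 4 − 10 ≡ 5 (mod 11). Hence c = [7, 3, 0, 4, 5].
  Check: interpolating c through the α_i gives m(x) = 10 + 4·x (degree < 2) with m(α_i) = c_i for every i, so c is indeed a codeword.


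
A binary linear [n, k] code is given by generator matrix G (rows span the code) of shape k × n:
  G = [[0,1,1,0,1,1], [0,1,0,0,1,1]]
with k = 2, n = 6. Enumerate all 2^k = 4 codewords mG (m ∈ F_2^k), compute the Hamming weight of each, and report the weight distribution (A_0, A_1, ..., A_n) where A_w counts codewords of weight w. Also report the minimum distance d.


Weight distribution: A_0 = 1, A_1 = 1, A_3 = 1, A_4 = 1. Minimum distance d = 1.

Enumerate all 2^2 = 4 messages m ∈ F_2^2.
For each, compute codeword c = mG in F_2^6, then tally its weight.
  m = 00 → c = 000000, weight = 0.
  m = 10 → c = 011011, weight = 4.
  m = 01 → c = 010011, weight = 3.
  m = 11 → c = 001000, weight = 1.
Tally weights:
  weight 0: 1 codewords.
  weight 1: 1 codewords.
  weight 3: 1 codewords.
  weight 4: 1 codewords.
Minimum distance d = smallest w > 0 with A_w > 0 = 1.
Sanity: Σ A_w = 4 = 2^2 = 4 ✓.


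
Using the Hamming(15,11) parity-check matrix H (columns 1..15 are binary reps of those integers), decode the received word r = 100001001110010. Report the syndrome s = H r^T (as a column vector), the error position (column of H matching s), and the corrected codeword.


s = (0, 0, 0, 1)^T, error position = 1, corrected codeword c = 000001001110010

Compute s = H r^T mod 2 one row at a time:
  s_1 = 0 + 1 + 1 + 1 + 0 + 0 + 1 + 0 = 4 ≡ 0 (mod 2).
  s_2 = 0 + 0 + 1 + 0 + 0 + 0 + 1 + 0 = 2 ≡ 0 (mod 2).
  s_3 = 0 + 0 + 1 + 0 + 1 + 1 + 1 + 0 = 4 ≡ 0 (mod 2).
  s_4 = 1 + 0 + 0 + 0 + 1 + 1 + 0 + 0 = 3 ≡ 1 (mod 2).
s = (0, 0, 0, 1)^T — this equals column 1 of H (binary 0001), so error is at position 1.
Correct: flip bit 1 of r = 100001001110010 to get c = 000001001110010.


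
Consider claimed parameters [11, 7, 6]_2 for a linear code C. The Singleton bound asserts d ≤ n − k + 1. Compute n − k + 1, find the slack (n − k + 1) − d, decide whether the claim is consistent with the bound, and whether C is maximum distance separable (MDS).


Singleton RHS = n − k + 1 = 5, slack = -1, bound violated (no such code; not MDS).

Singleton bound: d ≤ n − k + 1.
Here n = 11, k = 7, so n − k + 1 = 5.
Given d = 6, check d ≤ 5: NO.
Slack = (n − k + 1) − d = -1.
The slack is negative: d = 6 exceeds n − k + 1 = 5 by 1, so the Singleton bound is violated and no linear [11, 7, 6]_2 code can exist. In particular it is not MDS (MDS requires d = n − k + 1 exactly).
Description: the claimed parameters are [11, 7, 6]_2; such a code would be impossible (violates the Singleton bound).


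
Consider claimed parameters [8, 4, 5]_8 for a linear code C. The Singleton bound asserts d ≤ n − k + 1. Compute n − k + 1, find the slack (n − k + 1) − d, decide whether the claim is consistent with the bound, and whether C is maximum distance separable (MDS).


Singleton RHS = n − k + 1 = 5, slack = 0, bound satisfied, MDS.

Singleton bound: d ≤ n − k + 1.
Here n = 8, k = 4, so n − k + 1 = 5.
Given d = 5, check d ≤ 5: YES.
Slack = (n − k + 1) − d = 0.
The code is MDS (slack = 0).
Description: the claimed parameters are [8, 4, 5]_8; such a code would be MDS (meets Singleton bound).


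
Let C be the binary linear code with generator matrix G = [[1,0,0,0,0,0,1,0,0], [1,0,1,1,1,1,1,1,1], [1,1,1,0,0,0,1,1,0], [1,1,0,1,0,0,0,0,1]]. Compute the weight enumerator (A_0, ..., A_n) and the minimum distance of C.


Weight distribution: A_0 = 1, A_2 = 1, A_3 = 3, A_4 = 2, A_5 = 4, A_6 = 3, A_7 = 1, A_8 = 1. Minimum distance d = 2.

Enumerate all 2^4 = 16 messages m ∈ F_2^4.
For each, compute codeword c = mG in F_2^9, then tally its weight.
  m = 0000 → c = 000000000, weight = 0.
  m = 1000 → c = 100000100, weight = 2.
  m = 0100 → c = 101111111, weight = 8.
  m = 1100 → c = 001111011, weight = 6.
  m = 0010 → c = 111000110, weight = 5.
  m = 1010 → c = 011000010, weight = 3.
  m = 0110 → c = 010111001, weight = 5.
  m = 1110 → c = 110111101, weight = 7.
  m = 0001 → c = 110100001, weight = 4.
  m = 1001 → c = 010100101, weight = 4.
  m = 0101 → c = 011011110, weight = 6.
  m = 1101 → c = 111011010, weight = 6.
  m = 0011 → c = 001100111, weight = 5.
  m = 1011 → c = 101100011, weight = 5.
  m = 0111 → c = 100011000, weight = 3.
  m = 1111 → c = 000011100, weight = 3.
Tally weights:
  weight 0: 1 codewords.
  weight 2: 1 codewords.
  weight 3: 3 codewords.
  weight 4: 2 codewords.
  weight 5: 4 codewords.
  weight 6: 3 codewords.
  weight 7: 1 codewords.
  weight 8: 1 codewords.
Minimum distance d = smallest w > 0 with A_w > 0 = 2.
Sanity: Σ A_w = 16 = 2^4 = 16 ✓.


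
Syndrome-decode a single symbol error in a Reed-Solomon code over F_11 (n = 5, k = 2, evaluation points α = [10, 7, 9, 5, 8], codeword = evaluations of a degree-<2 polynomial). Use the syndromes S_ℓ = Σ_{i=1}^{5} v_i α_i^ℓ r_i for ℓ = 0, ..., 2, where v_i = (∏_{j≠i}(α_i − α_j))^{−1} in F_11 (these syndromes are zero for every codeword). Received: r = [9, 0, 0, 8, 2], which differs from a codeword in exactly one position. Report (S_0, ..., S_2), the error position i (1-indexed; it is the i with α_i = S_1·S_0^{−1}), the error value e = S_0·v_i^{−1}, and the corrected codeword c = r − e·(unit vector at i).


S = (4, 6, 9), error at position 2, error magnitude e = 7, c = [9, 4, 0, 8, 2].

Step 1: column multipliers v_i = (∏_{j≠i}(α_i − α_j))^{−1} mod 11.
  i = 1 (α = 10): (10−7)(10−9)(10−5)(10−8) = 3·1·5·2 = 30 ≡ 8, so v_1 = 8^{−1} = 7 (mod 11).
  i = 2 (α = 7): (7−10)(7−9)(7−5)(7−8) = (−3)·(−2)·2·(−1) = −12 ≡ 10, so v_2 = 10^{−1} = 10 (mod 11).
  i = 3 (α = 9): (9−10)(9−7)(9−5)(9−8) = (−1)·2·4·1 = −8 ≡ 3, so v_3 = 3^{−1} = 4 (mod 11).
  i = 4 (α = 5): (5−10)(5−7)(5−9)(5−8) = (−5)·(−2)·(−4)·(−3) = 120 ≡ 10, so v_4 = 10^{−1} = 10 (mod 11).
  i = 5 (α = 8): (8−10)(8−7)(8−9)(8−5) = (−2)·1·(−1)·3 = 6 ≡ 6, so v_5 = 6^{−1} = 2 (mod 11).
  v = [7, 10, 4, 10, 2].
Step 2: syndromes of r = [9, 0, 0, 8, 2] (all sums mod 11).
  S_0 = Σ v_i r_i = 7·9 + 10·0 + 4·0 + 10·8 + 2·2 = 147 ≡ 4.
  S_1 = Σ v_i α_i r_i = 7·10·9 + 10·7·0 + 4·9·0 + 10·5·8 + 2·8·2 = 1062 ≡ 6.
  α_i^2 mod 11 = [1, 5, 4, 3, 9].
  S_2 = Σ v_i α_i^2 r_i = 7·1·9 + 10·5·0 + 4·4·0 + 10·3·8 + 2·9·2 = 339 ≡ 9.
  S = (4, 6, 9) ≠ 0, so r is not a codeword (an error is present).
Step 3: locate the error. For a single error e at position i, S_ℓ = v_i·e·α_i^ℓ, so α_err = S_1/S_0.
  S_0^{−1} = 4^{−1} = 3 (mod 11), so α_err = 6·3 = 18 ≡ 7 = α_2. Error position i = 2.
  Consistency check: S_2/S_1 = 9·2 = 18 ≡ 7 = α_err ✓ (single-error assumption holds).
Step 4: error magnitude e = S_0/v_2 = S_0·∏_{j≠2}(α_2 − α_j) = 4·10 = 40 ≡ 7 (mod 11).
Step 5: correct position 2: c_2 = r_2 − e = 0 − 7 ≡ 4 (mod 11). Hence c = [9, 4, 0, 8, 2].
  Check: interpolating c through the α_i gives m(x) = 7 + 9·x (degree < 2) with m(α_i) = c_i for every i, so c is indeed a codeword.


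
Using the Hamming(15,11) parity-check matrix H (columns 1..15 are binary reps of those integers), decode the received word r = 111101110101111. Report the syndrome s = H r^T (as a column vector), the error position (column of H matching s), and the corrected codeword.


s = (0, 1, 1, 1)^T, error position = 7, corrected codeword c = 111101010101111

Compute s = H r^T mod 2 one row at a time:
  s_1 = 1 + 0 + 1 + 0 + 1 + 1 + 1 + 1 = 6 ≡ 0 (mod 2).
  s_2 = 1 + 0 + 1 + 1 + 1 + 1 + 1 + 1 = 7 ≡ 1 (mod 2).
  s_3 = 1 + 1 + 1 + 1 + 1 + 0 + 1 + 1 = 7 ≡ 1 (mod 2).
  s_4 = 1 + 1 + 0 + 1 + 0 + 0 + 1 + 1 = 5 ≡ 1 (mod 2).
s = (0, 1, 1, 1)^T — this equals column 7 of H (binary 0111), so error is at position 7.
Correct: flip bit 7 of r = 111101110101111 to get c = 111101010101111.


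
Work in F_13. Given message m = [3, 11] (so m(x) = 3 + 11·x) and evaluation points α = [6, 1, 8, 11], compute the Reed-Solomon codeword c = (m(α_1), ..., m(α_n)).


c = [4, 1, 0, 7]

Message polynomial: m(x) = 3 + 11·x (mod 13).
For each evaluation point α_i, compute m(α_i) mod 13:
  α_1 = 6: Horner steps 11 → 4, so m(6) = 4.
  α_2 = 1: Horner steps 11 → 1, so m(1) = 1.
  α_3 = 8: Horner steps 11 → 0, so m(8) = 0.
  α_4 = 11: Horner steps 11 → 7, so m(11) = 7.
Codeword c = [4, 1, 0, 7] ∈ F_13^4.


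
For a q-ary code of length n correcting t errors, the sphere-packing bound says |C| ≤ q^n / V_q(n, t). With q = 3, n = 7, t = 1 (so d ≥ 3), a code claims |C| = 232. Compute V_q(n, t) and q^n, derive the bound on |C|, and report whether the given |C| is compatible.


V_q(n, t) = 15, q^n = 2187, Hamming bound = 145, |C| = 232 > bound (violated).

Step 1: Compute V_q(n, t) = Σ_{j=0}^1 C(n, j) (q−1)^j.
  j = 0: C(7,0)·(2)^0 = 1·1 = 1.
  j = 1: C(7,1)·(2)^1 = 7·2 = 14.
  V_q(n, t) = 1 + 14 = 15.
Step 2: q^n = 3^7 = 2187.
Step 3: Hamming bound ⌊q^n / V_q(n,t)⌋ = ⌊2187/15⌋ = 145.
Step 4: Compare |C| = 232 to 145: violated.
The claimed |C| lies above the Hamming bound, so no 3-ary code of length 7 with d ≥ 3 can have 232 codewords.


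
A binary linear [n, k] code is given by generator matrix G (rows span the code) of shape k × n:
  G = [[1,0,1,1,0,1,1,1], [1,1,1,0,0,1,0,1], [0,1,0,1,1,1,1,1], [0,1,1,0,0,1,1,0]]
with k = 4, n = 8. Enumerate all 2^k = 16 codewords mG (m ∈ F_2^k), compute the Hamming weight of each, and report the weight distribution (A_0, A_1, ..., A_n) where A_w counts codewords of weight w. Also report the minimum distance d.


Weight distribution: A_0 = 1, A_3 = 4, A_4 = 5, A_5 = 4, A_6 = 2. Minimum distance d = 3.

Enumerate all 2^4 = 16 messages m ∈ F_2^4.
For each, compute codeword c = mG in F_2^8, then tally its weight.
  m = 0000 → c = 00000000, weight = 0.
  m = 1000 → c = 10110111, weight = 6.
  m = 0100 → c = 11100101, weight = 5.
  m = 1100 → c = 01010010, weight = 3.
  m = 0010 → c = 01011111, weight = 6.
  m = 1010 → c = 11101000, weight = 4.
  m = 0110 → c = 10111010, weight = 5.
  m = 1110 → c = 00001101, weight = 3.
  m = 0001 → c = 01100110, weight = 4.
  m = 1001 → c = 11010001, weight = 4.
  m = 0101 → c = 10000011, weight = 3.
  m = 1101 → c = 00110100, weight = 3.
  m = 0011 → c = 00111001, weight = 4.
  m = 1011 → c = 10001110, weight = 4.
  m = 0111 → c = 11011100, weight = 5.
  m = 1111 → c = 01101011, weight = 5.
Tally weights:
  weight 0: 1 codewords.
  weight 3: 4 codewords.
  weight 4: 5 codewords.
  weight 5: 4 codewords.
  weight 6: 2 codewords.
Minimum distance d = smallest w > 0 with A_w > 0 = 3.
Sanity: Σ A_w = 16 = 2^4 = 16 ✓.


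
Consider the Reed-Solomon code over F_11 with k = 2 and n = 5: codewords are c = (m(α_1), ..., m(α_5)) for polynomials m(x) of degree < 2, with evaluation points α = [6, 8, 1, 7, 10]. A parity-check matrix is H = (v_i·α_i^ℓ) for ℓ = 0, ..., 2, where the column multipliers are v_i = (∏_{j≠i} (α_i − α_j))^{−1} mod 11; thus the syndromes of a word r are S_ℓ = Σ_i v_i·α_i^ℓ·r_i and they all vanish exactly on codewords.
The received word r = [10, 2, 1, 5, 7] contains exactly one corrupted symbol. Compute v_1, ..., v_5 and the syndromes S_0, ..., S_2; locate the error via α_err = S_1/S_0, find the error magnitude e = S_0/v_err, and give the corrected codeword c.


S = (6, 3, 7), error at position 1, error magnitude e = 2, c = [8, 2, 1, 5, 7].

Step 1: column multipliers v_i = (∏_{j≠i}(α_i − α_j))^{−1} mod 11.
  i = 1 (α = 6): (6−8)(6−1)(6−7)(6−10) = (−2)·5·(−1)·(−4) = −40 ≡ 4, so v_1 = 4^{−1} = 3 (mod 11).
  i = 2 (α = 8): (8−6)(8−1)(8−7)(8−10) = 2·7·1·(−2) = −28 ≡ 5, so v_2 = 5^{−1} = 9 (mod 11).
  i = 3 (α = 1): (1−6)(1−8)(1−7)(1−10) = (−5)·(−7)·(−6)·(−9) = 1890 ≡ 9, so v_3 = 9^{−1} = 5 (mod 11).
  i = 4 (α = 7): (7−6)(7−8)(7−1)(7−10) = 1·(−1)·6·(−3) = 18 ≡ 7, so v_4 = 7^{−1} = 8 (mod 11).
  i = 5 (α = 10): (10−6)(10−8)(10−1)(10−7) = 4·2·9·3 = 216 ≡ 7, so v_5 = 7^{−1} = 8 (mod 11).
  v = [3, 9, 5, 8, 8].
Step 2: syndromes of r = [10, 2, 1, 5, 7] (all sums mod 11).
  S_0 = Σ v_i r_i = 3·10 + 9·2 + 5·1 + 8·5 + 8·7 = 149 ≡ 6.
  S_1 = Σ v_i α_i r_i = 3·6·10 + 9·8·2 + 5·1·1 + 8·7·5 + 8·10·7 = 1169 ≡ 3.
  α_i^2 mod 11 = [3, 9, 1, 5, 1].
  S_2 = Σ v_i α_i^2 r_i = 3·3·10 + 9·9·2 + 5·1·1 + 8·5·5 + 8·1·7 = 513 ≡ 7.
  S = (6, 3, 7) ≠ 0, so r is not a codeword (an error is present).
Step 3: locate the error. For a single error e at position i, S_ℓ = v_i·e·α_i^ℓ, so α_err = S_1/S_0.
  S_0^{−1} = 6^{−1} = 2 (mod 11), so α_err = 3·2 = 6 ≡ 6 = α_1. Error position i = 1.
  Consistency check: S_2/S_1 = 7·4 = 28 ≡ 6 = α_err ✓ (single-error assumption holds).
Step 4: error magnitude e = S_0/v_1 = S_0·∏_{j≠1}(α_1 − α_j) = 6·4 = 24 ≡ 2 (mod 11).
Step 5: correct position 1: c_1 = r_1 − e = 10 − 2 ≡ 8 (mod 11). Hence c = [8, 2, 1, 5, 7].
  Check: interpolating c through the α_i gives m(x) = 4 + 8·x (degree < 2) with m(α_i) = c_i for every i, so c is indeed a codeword.


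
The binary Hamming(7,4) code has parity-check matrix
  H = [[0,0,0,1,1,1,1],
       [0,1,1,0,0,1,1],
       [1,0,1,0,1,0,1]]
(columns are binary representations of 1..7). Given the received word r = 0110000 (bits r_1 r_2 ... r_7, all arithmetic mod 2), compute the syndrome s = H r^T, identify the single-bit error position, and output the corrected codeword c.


s = (0, 0, 1)^T, error position = 1, corrected codeword c = 1110000

Compute s = H r^T mod 2 one row at a time:
  s_1 = 0 + 0 + 0 + 0 = 0 ≡ 0 (mod 2).
  s_2 = 1 + 1 + 0 + 0 = 2 ≡ 0 (mod 2).
  s_3 = 0 + 1 + 0 + 0 = 1 ≡ 1 (mod 2).
s = (0, 0, 1)^T — this equals column 1 of H (binary 001), so error is at position 1.
Correct: flip bit 1 of r = 0110000 to get c = 1110000.


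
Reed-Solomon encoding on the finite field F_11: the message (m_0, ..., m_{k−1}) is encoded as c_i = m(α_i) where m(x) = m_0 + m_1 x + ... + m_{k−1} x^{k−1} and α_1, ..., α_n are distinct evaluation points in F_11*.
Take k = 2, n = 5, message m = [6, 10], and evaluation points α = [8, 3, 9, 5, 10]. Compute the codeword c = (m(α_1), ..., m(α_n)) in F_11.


c = [9, 3, 8, 1, 7]

Message polynomial: m(x) = 6 + 10·x (mod 11).
For each evaluation point α_i, compute m(α_i) mod 11:
  α_1 = 8: Horner steps 10 → 9, so m(8) = 9.
  α_2 = 3: Horner steps 10 → 3, so m(3) = 3.
  α_3 = 9: Horner steps 10 → 8, so m(9) = 8.
  α_4 = 5: Horner steps 10 → 1, so m(5) = 1.
  α_5 = 10: Horner steps 10 → 7, so m(10) = 7.
Codeword c = [9, 3, 8, 1, 7] ∈ F_11^5.


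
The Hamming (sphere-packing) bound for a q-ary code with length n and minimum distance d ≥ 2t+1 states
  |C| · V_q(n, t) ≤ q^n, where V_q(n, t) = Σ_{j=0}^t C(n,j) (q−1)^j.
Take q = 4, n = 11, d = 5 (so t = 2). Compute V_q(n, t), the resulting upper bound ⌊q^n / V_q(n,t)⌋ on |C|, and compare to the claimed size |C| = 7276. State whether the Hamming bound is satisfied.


V_q(n, t) = 529, q^n = 4194304, Hamming bound = 7928, |C| = 7276 ≤ bound (satisfied).

Step 1: Compute V_q(n, t) = Σ_{j=0}^2 C(n, j) (q−1)^j.
  j = 0: C(11,0)·(3)^0 = 1·1 = 1.
  j = 1: C(11,1)·(3)^1 = 11·3 = 33.
  j = 2: C(11,2)·(3)^2 = 55·9 = 495.
  V_q(n, t) = 1 + 33 + 495 = 529.
Step 2: q^n = 4^11 = 4194304.
Step 3: Hamming bound ⌊q^n / V_q(n,t)⌋ = ⌊4194304/529⌋ = 7928.
Step 4: Compare |C| = 7276 to 7928: satisfied.
The claimed |C| lies below the Hamming bound.
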